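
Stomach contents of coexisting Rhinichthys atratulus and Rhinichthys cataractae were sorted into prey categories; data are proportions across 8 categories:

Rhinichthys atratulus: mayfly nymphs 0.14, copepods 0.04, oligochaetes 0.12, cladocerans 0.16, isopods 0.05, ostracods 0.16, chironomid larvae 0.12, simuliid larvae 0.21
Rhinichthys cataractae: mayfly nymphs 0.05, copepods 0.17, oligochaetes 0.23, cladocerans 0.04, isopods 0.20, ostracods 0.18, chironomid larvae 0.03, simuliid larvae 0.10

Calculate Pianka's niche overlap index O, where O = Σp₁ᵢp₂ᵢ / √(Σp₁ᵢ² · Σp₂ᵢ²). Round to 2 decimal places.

0.70

Σ p₁ᵢp₂ᵢ = 0.0070 + 0.0068 + 0.0276 + 0.0064 + 0.0100 + 0.0288 + 0.0036 + 0.0210 = 0.1112
Σp_1ᵢ² = 0.14² + 0.04² + 0.12² + 0.16² + 0.05² + 0.16² + 0.12² + 0.21² = 0.0196 + 0.0016 + 0.0144 + 0.0256 + 0.0025 + 0.0256 + 0.0144 + 0.0441 = 0.1478
Σp_2ᵢ² = 0.05² + 0.17² + 0.23² + 0.04² + 0.20² + 0.18² + 0.03² + 0.10² = 0.0025 + 0.0289 + 0.0529 + 0.0016 + 0.0400 + 0.0324 + 0.0009 + 0.0100 = 0.1692
O = 0.1112 / √(0.1478 × 0.1692) = 0.1112 / 0.15814 = 0.7032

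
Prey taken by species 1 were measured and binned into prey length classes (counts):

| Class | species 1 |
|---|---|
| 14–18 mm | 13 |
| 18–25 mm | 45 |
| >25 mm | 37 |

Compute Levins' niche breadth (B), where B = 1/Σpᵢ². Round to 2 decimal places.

2.53

Proportions for species 1 (n=95): 13/95=0.1368, 45/95=0.4737, 37/95=0.3895
Σpᵢ² = 0.1368² + 0.4737² + 0.3895² = 0.018714 + 0.224392 + 0.151710 = 0.394816
B = 1 / 0.394816 = 2.5328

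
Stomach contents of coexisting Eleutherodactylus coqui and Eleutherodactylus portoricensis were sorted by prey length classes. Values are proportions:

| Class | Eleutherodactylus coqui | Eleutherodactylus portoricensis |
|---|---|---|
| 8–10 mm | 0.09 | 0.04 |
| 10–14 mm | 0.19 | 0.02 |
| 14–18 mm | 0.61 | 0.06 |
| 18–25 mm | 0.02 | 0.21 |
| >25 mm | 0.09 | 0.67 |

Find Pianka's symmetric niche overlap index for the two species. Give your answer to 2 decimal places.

0.24

Σ p₁ᵢp₂ᵢ = 0.0036 + 0.0038 + 0.0366 + 0.0042 + 0.0603 = 0.1085
Σp_1ᵢ² = 0.09² + 0.19² + 0.61² + 0.02² + 0.09² = 0.0081 + 0.0361 + 0.3721 + 0.0004 + 0.0081 = 0.4248
Σp_2ᵢ² = 0.04² + 0.02² + 0.06² + 0.21² + 0.67² = 0.0016 + 0.0004 + 0.0036 + 0.0441 + 0.4489 = 0.4986
O = 0.1085 / √(0.4248 × 0.4986) = 0.1085 / 0.46022 = 0.2358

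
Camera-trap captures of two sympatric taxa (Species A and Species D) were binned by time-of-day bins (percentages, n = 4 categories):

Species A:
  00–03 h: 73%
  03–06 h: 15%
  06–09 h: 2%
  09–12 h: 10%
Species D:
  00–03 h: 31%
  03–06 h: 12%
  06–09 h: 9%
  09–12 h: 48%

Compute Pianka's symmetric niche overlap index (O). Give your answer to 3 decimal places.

Convert percentages to proportions (divide by 100).
Σ p₁ᵢp₂ᵢ = 0.2263 + 0.0180 + 0.0018 + 0.0480 = 0.2941
Σp_1ᵢ² = 0.73² + 0.15² + 0.02² + 0.10² = 0.5329 + 0.0225 + 0.0004 + 0.0100 = 0.5658
Σp_2ᵢ² = 0.31² + 0.12² + 0.09² + 0.48² = 0.0961 + 0.0144 + 0.0081 + 0.2304 = 0.3490
O = 0.2941 / √(0.5658 × 0.3490) = 0.2941 / 0.444369 = 0.66184

0.662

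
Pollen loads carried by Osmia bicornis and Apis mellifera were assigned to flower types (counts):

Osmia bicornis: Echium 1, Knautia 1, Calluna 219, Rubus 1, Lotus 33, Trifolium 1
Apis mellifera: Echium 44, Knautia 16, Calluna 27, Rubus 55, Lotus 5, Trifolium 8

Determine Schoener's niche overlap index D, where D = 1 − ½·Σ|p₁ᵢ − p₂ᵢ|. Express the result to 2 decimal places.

0.22

Proportions for Osmia bicornis (n=256): 1/256=0.0039, 1/256=0.0039, 219/256=0.8555, 1/256=0.0039, 33/256=0.1289, 1/256=0.0039
Proportions for Apis mellifera (n=155): 44/155=0.2839, 16/155=0.1032, 27/155=0.1742, 55/155=0.3548, 5/155=0.0323, 8/155=0.0516
Σ|p₁ᵢ − p₂ᵢ| = 0.2800 + 0.0993 + 0.6813 + 0.3509 + 0.0966 + 0.0477 = 1.5558
D = 1 − ½ × 1.5558 = 1 − 0.77790 = 0.22210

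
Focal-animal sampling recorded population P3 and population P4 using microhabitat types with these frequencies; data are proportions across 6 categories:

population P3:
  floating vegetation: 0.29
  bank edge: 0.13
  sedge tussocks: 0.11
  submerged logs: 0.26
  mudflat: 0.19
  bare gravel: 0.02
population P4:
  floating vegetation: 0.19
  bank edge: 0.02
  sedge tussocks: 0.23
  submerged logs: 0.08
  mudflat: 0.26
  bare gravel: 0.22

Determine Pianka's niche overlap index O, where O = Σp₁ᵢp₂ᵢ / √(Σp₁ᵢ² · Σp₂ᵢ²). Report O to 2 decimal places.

0.73

Σ p₁ᵢp₂ᵢ = 0.0551 + 0.0026 + 0.0253 + 0.0208 + 0.0494 + 0.0044 = 0.1576
Σp_1ᵢ² = 0.29² + 0.13² + 0.11² + 0.26² + 0.19² + 0.02² = 0.0841 + 0.0169 + 0.0121 + 0.0676 + 0.0361 + 0.0004 = 0.2172
Σp_2ᵢ² = 0.19² + 0.02² + 0.23² + 0.08² + 0.26² + 0.22² = 0.0361 + 0.0004 + 0.0529 + 0.0064 + 0.0676 + 0.0484 = 0.2118
O = 0.1576 / √(0.2172 × 0.2118) = 0.1576 / 0.21448 = 0.7348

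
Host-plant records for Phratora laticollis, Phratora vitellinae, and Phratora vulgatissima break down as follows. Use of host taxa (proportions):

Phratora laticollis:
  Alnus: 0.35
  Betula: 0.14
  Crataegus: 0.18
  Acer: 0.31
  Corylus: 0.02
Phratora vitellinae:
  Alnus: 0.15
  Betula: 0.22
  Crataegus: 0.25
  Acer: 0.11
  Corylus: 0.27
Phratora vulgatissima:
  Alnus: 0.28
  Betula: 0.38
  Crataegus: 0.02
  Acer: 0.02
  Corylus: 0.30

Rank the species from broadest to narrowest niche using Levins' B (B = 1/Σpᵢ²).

Phratora vitellinae > Phratora laticollis > Phratora vulgatissima

Σp_latiᵢ² = 0.35² + 0.14² + 0.18² + 0.31² + 0.02² = 0.1225 + 0.0196 + 0.0324 + 0.0961 + 0.0004 = 0.2710
B_lati = 1 / 0.2710 = 3.6900
Σp_viteᵢ² = 0.15² + 0.22² + 0.25² + 0.11² + 0.27² = 0.0225 + 0.0484 + 0.0625 + 0.0121 + 0.0729 = 0.2184
B_vite = 1 / 0.2184 = 4.5788
Σp_vulgᵢ² = 0.28² + 0.38² + 0.02² + 0.02² + 0.30² = 0.0784 + 0.1444 + 0.0004 + 0.0004 + 0.0900 = 0.3136
B_vulg = 1 / 0.3136 = 3.1888
Ranking by B (broadest → narrowest): Phratora vitellinae (4.58) > Phratora laticollis (3.69) > Phratora vulgatissima (3.19)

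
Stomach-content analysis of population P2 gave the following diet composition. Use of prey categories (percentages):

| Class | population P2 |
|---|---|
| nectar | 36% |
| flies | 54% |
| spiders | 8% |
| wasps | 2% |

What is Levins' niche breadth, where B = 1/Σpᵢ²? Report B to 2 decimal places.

Convert percentages to proportions (divide by 100).
Σpᵢ² = 0.36² + 0.54² + 0.08² + 0.02² = 0.1296 + 0.2916 + 0.0064 + 0.0004 = 0.4280
B = 1 / 0.4280 = 2.3364

2.34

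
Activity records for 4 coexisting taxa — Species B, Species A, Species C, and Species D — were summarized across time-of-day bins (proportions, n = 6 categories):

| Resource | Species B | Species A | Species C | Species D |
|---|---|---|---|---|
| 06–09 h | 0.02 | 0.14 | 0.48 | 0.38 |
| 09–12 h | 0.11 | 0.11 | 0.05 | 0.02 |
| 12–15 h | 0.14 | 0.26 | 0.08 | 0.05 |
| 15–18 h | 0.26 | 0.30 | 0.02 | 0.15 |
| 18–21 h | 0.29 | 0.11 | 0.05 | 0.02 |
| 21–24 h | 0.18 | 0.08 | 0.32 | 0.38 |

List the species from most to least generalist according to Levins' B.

Σp_Bᵢ² = 0.02² + 0.11² + 0.14² + 0.26² + 0.29² + 0.18² = 0.0004 + 0.0121 + 0.0196 + 0.0676 + 0.0841 + 0.0324 = 0.2162
B_B = 1 / 0.2162 = 4.6253
Σp_Aᵢ² = 0.14² + 0.11² + 0.26² + 0.30² + 0.11² + 0.08² = 0.0196 + 0.0121 + 0.0676 + 0.0900 + 0.0121 + 0.0064 = 0.2078
B_A = 1 / 0.2078 = 4.8123
Σp_Cᵢ² = 0.48² + 0.05² + 0.08² + 0.02² + 0.05² + 0.32² = 0.2304 + 0.0025 + 0.0064 + 0.0004 + 0.0025 + 0.1024 = 0.3446
B_C = 1 / 0.3446 = 2.9019
Σp_Dᵢ² = 0.38² + 0.02² + 0.05² + 0.15² + 0.02² + 0.38² = 0.1444 + 0.0004 + 0.0025 + 0.0225 + 0.0004 + 0.1444 = 0.3146
B_D = 1 / 0.3146 = 3.1786
Ranking by B (broadest → narrowest): Species A (4.81) > Species B (4.63) > Species D (3.18) > Species C (2.90)

Species A > Species B > Species D > Species C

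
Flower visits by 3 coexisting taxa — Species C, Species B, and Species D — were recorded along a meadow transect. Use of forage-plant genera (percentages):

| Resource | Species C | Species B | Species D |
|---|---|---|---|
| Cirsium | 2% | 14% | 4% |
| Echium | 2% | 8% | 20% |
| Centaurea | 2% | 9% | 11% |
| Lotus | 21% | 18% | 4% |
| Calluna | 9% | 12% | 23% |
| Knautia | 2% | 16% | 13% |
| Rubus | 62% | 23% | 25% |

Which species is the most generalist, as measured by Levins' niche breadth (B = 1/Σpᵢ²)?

Species B

Convert percentages to proportions (divide by 100).
Σp_Cᵢ² = 0.02² + 0.02² + 0.02² + 0.21² + 0.09² + 0.02² + 0.62² = 0.0004 + 0.0004 + 0.0004 + 0.0441 + 0.0081 + 0.0004 + 0.3844 = 0.4382
B_C = 1 / 0.4382 = 2.2821
Σp_Bᵢ² = 0.14² + 0.08² + 0.09² + 0.18² + 0.12² + 0.16² + 0.23² = 0.0196 + 0.0064 + 0.0081 + 0.0324 + 0.0144 + 0.0256 + 0.0529 = 0.1594
B_B = 1 / 0.1594 = 6.2735
Σp_Dᵢ² = 0.04² + 0.20² + 0.11² + 0.04² + 0.23² + 0.13² + 0.25² = 0.0016 + 0.0400 + 0.0121 + 0.0016 + 0.0529 + 0.0169 + 0.0625 = 0.1876
B_D = 1 / 0.1876 = 5.3305
Highest B → broadest niche (most generalist): Species B (B = 6.27).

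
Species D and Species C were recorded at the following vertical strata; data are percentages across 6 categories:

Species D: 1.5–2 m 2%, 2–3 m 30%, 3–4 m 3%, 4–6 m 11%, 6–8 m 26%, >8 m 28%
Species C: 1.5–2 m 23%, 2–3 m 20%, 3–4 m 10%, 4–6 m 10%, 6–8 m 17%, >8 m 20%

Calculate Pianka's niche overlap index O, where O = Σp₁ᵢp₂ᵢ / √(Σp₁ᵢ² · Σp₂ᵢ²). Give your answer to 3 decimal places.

0.840

Convert percentages to proportions (divide by 100).
Σ p₁ᵢp₂ᵢ = 0.0046 + 0.0600 + 0.0030 + 0.0110 + 0.0442 + 0.0560 = 0.1788
Σp_1ᵢ² = 0.02² + 0.30² + 0.03² + 0.11² + 0.26² + 0.28² = 0.0004 + 0.0900 + 0.0009 + 0.0121 + 0.0676 + 0.0784 = 0.2494
Σp_2ᵢ² = 0.23² + 0.20² + 0.10² + 0.10² + 0.17² + 0.20² = 0.0529 + 0.0400 + 0.0100 + 0.0100 + 0.0289 + 0.0400 = 0.1818
O = 0.1788 / √(0.2494 × 0.1818) = 0.1788 / 0.212934 = 0.83970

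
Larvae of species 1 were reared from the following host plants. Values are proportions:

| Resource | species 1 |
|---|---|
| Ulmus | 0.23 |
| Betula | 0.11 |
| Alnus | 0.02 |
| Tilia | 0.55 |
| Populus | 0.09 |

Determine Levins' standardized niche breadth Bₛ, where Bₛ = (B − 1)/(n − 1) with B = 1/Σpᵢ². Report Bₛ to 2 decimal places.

0.41

Σpᵢ² = 0.23² + 0.11² + 0.02² + 0.55² + 0.09² = 0.0529 + 0.0121 + 0.0004 + 0.3025 + 0.0081 = 0.3760
B = 1 / 0.3760 = 2.6596
Bₛ = (B − 1)/(n − 1) = (2.6596 − 1)/(5 − 1) = 1.6596/4 = 0.4149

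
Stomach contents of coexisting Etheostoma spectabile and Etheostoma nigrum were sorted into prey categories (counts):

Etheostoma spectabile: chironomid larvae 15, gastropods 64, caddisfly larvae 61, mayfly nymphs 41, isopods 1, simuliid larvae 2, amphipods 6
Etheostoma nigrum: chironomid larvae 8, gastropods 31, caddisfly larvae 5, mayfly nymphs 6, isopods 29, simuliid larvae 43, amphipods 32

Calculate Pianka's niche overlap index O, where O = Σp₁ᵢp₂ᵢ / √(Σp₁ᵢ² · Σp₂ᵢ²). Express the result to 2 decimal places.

0.43

Proportions for Etheostoma spectabile (n=190): 15/190=0.0789, 64/190=0.3368, 61/190=0.3211, 41/190=0.2158, 1/190=0.0053, 2/190=0.0105, 6/190=0.0316
Proportions for Etheostoma nigrum (n=154): 8/154=0.0519, 31/154=0.2013, 5/154=0.0325, 6/154=0.0390, 29/154=0.1883, 43/154=0.2792, 32/154=0.2078
Σ p₁ᵢp₂ᵢ = 0.004095 + 0.067798 + 0.010436 + 0.008416 + 0.000998 + 0.002932 + 0.006566 = 0.101241
Σp_1ᵢ² = 0.0789² + 0.3368² + 0.3211² + 0.2158² + 0.0053² + 0.0105² + 0.0316² = 0.006225 + 0.113434 + 0.103105 + 0.046570 + 0.000028 + 0.000110 + 0.000999 = 0.270471
Σp_2ᵢ² = 0.0519² + 0.2013² + 0.0325² + 0.0390² + 0.1883² + 0.2792² + 0.2078² = 0.002694 + 0.040522 + 0.001056 + 0.001521 + 0.035457 + 0.077953 + 0.043181 = 0.202384
O = 0.101241 / √(0.270471 × 0.202384) = 0.101241 / 0.2339637 = 0.4327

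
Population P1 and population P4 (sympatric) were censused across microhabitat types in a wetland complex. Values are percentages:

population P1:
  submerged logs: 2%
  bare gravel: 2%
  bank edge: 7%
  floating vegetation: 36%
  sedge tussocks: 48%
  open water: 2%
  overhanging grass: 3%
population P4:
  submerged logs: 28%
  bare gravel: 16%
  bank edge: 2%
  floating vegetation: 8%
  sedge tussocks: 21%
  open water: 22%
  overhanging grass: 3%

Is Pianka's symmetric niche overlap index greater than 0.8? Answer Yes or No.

No

Convert percentages to proportions (divide by 100).
Σ p₁ᵢp₂ᵢ = 0.0056 + 0.0032 + 0.0014 + 0.0288 + 0.1008 + 0.0044 + 0.0009 = 0.1451
Σp_1ᵢ² = 0.02² + 0.02² + 0.07² + 0.36² + 0.48² + 0.02² + 0.03² = 0.0004 + 0.0004 + 0.0049 + 0.1296 + 0.2304 + 0.0004 + 0.0009 = 0.3670
Σp_2ᵢ² = 0.28² + 0.16² + 0.02² + 0.08² + 0.21² + 0.22² + 0.03² = 0.0784 + 0.0256 + 0.0004 + 0.0064 + 0.0441 + 0.0484 + 0.0009 = 0.2042
O = 0.1451 / √(0.3670 × 0.2042) = 0.1451 / 0.27375 = 0.5300
O = 0.5300 < 0.8 → No.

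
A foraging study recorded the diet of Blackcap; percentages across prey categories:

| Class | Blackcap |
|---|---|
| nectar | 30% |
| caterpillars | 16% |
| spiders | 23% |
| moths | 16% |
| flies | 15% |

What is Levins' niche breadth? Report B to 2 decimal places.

Convert percentages to proportions (divide by 100).
Σpᵢ² = 0.30² + 0.16² + 0.23² + 0.16² + 0.15² = 0.0900 + 0.0256 + 0.0529 + 0.0256 + 0.0225 = 0.2166
B = 1 / 0.2166 = 4.6168

4.62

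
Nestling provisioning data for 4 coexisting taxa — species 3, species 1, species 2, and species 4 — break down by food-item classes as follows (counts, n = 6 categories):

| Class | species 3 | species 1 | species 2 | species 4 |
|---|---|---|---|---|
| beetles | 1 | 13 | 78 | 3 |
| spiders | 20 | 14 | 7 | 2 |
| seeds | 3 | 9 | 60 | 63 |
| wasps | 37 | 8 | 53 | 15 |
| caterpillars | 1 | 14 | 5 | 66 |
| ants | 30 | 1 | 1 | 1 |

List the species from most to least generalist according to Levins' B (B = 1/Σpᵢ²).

species 1 > species 2 > species 3 > species 4

Proportions for species 3 (n=92): 1/92=0.0109, 20/92=0.2174, 3/92=0.0326, 37/92=0.4022, 1/92=0.0109, 30/92=0.3261
Proportions for species 1 (n=59): 13/59=0.2203, 14/59=0.2373, 9/59=0.1525, 8/59=0.1356, 14/59=0.2373, 1/59=0.0169
Proportions for species 2 (n=204): 78/204=0.3824, 7/204=0.0343, 60/204=0.2941, 53/204=0.2598, 5/204=0.0245, 1/204=0.0049
Proportions for species 4 (n=150): 3/150=0.0200, 2/150=0.0133, 63/150=0.4200, 15/150=0.1000, 66/150=0.4400, 1/150=0.0067
Σp_3ᵢ² = 0.0109² + 0.2174² + 0.0326² + 0.4022² + 0.0109² + 0.3261² = 0.000119 + 0.047263 + 0.001063 + 0.161765 + 0.000119 + 0.106341 = 0.316670
B_3 = 1 / 0.316670 = 3.1579
Σp_1ᵢ² = 0.2203² + 0.2373² + 0.1525² + 0.1356² + 0.2373² + 0.0169² = 0.048532 + 0.056311 + 0.023256 + 0.018387 + 0.056311 + 0.000286 = 0.203083
B_1 = 1 / 0.203083 = 4.9241
Σp_2ᵢ² = 0.3824² + 0.0343² + 0.2941² + 0.2598² + 0.0245² + 0.0049² = 0.146230 + 0.001176 + 0.086495 + 0.067496 + 0.000600 + 0.000024 = 0.302021
B_2 = 1 / 0.302021 = 3.3110
Σp_4ᵢ² = 0.0200² + 0.0133² + 0.4200² + 0.1000² + 0.4400² + 0.0067² = 0.000400 + 0.000177 + 0.176400 + 0.010000 + 0.193600 + 0.000045 = 0.380622
B_4 = 1 / 0.380622 = 2.6273
Ranking by B (broadest → narrowest): species 1 (4.92) > species 2 (3.31) > species 3 (3.16) > species 4 (2.63)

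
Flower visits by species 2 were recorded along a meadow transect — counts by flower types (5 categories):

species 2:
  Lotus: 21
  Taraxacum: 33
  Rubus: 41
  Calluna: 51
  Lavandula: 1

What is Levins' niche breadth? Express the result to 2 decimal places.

3.72

Proportions for species 2 (n=147): 21/147=0.1429, 33/147=0.2245, 41/147=0.2789, 51/147=0.3469, 1/147=0.0068
Σpᵢ² = 0.1429² + 0.2245² + 0.2789² + 0.3469² + 0.0068² = 0.020420 + 0.050400 + 0.077785 + 0.120340 + 0.000046 = 0.268991
B = 1 / 0.268991 = 3.7176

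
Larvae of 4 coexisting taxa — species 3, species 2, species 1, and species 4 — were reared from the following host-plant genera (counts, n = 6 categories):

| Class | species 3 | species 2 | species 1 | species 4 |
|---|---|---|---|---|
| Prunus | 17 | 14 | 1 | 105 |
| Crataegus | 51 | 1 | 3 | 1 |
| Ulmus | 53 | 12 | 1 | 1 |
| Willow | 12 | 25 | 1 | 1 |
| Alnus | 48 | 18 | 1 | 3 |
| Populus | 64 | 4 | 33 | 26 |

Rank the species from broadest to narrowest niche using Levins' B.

species 3 > species 2 > species 4 > species 1

Proportions for species 3 (n=245): 17/245=0.0694, 51/245=0.2082, 53/245=0.2163, 12/245=0.0490, 48/245=0.1959, 64/245=0.2612
Proportions for species 2 (n=74): 14/74=0.1892, 1/74=0.0135, 12/74=0.1622, 25/74=0.3378, 18/74=0.2432, 4/74=0.0541
Proportions for species 1 (n=40): 1/40=0.0250, 3/40=0.0750, 1/40=0.0250, 1/40=0.0250, 1/40=0.0250, 33/40=0.8250
Proportions for species 4 (n=137): 105/137=0.7664, 1/137=0.0073, 1/137=0.0073, 1/137=0.0073, 3/137=0.0219, 26/137=0.1898
Σp_3ᵢ² = 0.0694² + 0.2082² + 0.2163² + 0.0490² + 0.1959² + 0.2612² = 0.004816 + 0.043347 + 0.046786 + 0.002401 + 0.038377 + 0.068225 = 0.203952
B_3 = 1 / 0.203952 = 4.9031
Σp_2ᵢ² = 0.1892² + 0.0135² + 0.1622² + 0.3378² + 0.2432² + 0.0541² = 0.035797 + 0.000182 + 0.026309 + 0.114109 + 0.059146 + 0.002927 = 0.238470
B_2 = 1 / 0.238470 = 4.1934
Σp_1ᵢ² = 0.0250² + 0.0750² + 0.0250² + 0.0250² + 0.0250² + 0.8250² = 0.000625 + 0.005625 + 0.000625 + 0.000625 + 0.000625 + 0.680625 = 0.688750
B_1 = 1 / 0.688750 = 1.4519
Σp_4ᵢ² = 0.7664² + 0.0073² + 0.0073² + 0.0073² + 0.0219² + 0.1898² = 0.587369 + 0.000053 + 0.000053 + 0.000053 + 0.000480 + 0.036024 = 0.624032
B_4 = 1 / 0.624032 = 1.6025
Ranking by B (broadest → narrowest): species 3 (4.90) > species 2 (4.19) > species 4 (1.60) > species 1 (1.45)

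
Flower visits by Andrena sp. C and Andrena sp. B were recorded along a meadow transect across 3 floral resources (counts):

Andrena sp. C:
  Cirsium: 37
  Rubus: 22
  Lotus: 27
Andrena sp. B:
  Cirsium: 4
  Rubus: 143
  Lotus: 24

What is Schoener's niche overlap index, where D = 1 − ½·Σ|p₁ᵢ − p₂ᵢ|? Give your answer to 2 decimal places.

0.42

Proportions for Andrena sp. C (n=86): 37/86=0.4302, 22/86=0.2558, 27/86=0.3140
Proportions for Andrena sp. B (n=171): 4/171=0.0234, 143/171=0.8363, 24/171=0.1404
Σ|p₁ᵢ − p₂ᵢ| = 0.4068 + 0.5805 + 0.1736 = 1.1609
D = 1 − ½ × 1.1609 = 1 − 0.58045 = 0.41955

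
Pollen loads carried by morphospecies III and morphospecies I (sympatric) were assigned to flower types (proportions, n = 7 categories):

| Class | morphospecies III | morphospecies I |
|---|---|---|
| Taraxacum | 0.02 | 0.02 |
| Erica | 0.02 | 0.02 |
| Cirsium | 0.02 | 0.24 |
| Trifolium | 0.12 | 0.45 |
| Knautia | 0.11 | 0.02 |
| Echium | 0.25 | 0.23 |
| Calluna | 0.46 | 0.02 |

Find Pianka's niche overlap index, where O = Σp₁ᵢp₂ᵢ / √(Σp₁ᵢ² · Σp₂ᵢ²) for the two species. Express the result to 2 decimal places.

0.42

Σ p₁ᵢp₂ᵢ = 0.0004 + 0.0004 + 0.0048 + 0.0540 + 0.0022 + 0.0575 + 0.0092 = 0.1285
Σp_1ᵢ² = 0.02² + 0.02² + 0.02² + 0.12² + 0.11² + 0.25² + 0.46² = 0.0004 + 0.0004 + 0.0004 + 0.0144 + 0.0121 + 0.0625 + 0.2116 = 0.3018
Σp_2ᵢ² = 0.02² + 0.02² + 0.24² + 0.45² + 0.02² + 0.23² + 0.02² = 0.0004 + 0.0004 + 0.0576 + 0.2025 + 0.0004 + 0.0529 + 0.0004 = 0.3146
O = 0.1285 / √(0.3018 × 0.3146) = 0.1285 / 0.30813 = 0.4170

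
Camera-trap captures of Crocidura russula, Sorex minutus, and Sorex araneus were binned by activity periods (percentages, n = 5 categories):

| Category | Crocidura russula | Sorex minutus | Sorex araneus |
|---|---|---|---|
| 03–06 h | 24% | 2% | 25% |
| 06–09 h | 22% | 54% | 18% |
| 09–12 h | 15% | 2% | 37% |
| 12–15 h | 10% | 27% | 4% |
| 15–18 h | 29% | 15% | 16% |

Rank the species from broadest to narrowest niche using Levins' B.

Convert percentages to proportions (divide by 100).
Σp_russᵢ² = 0.24² + 0.22² + 0.15² + 0.10² + 0.29² = 0.0576 + 0.0484 + 0.0225 + 0.0100 + 0.0841 = 0.2226
B_russ = 1 / 0.2226 = 4.4924
Σp_minuᵢ² = 0.02² + 0.54² + 0.02² + 0.27² + 0.15² = 0.0004 + 0.2916 + 0.0004 + 0.0729 + 0.0225 = 0.3878
B_minu = 1 / 0.3878 = 2.5786
Σp_aranᵢ² = 0.25² + 0.18² + 0.37² + 0.04² + 0.16² = 0.0625 + 0.0324 + 0.1369 + 0.0016 + 0.0256 = 0.2590
B_aran = 1 / 0.2590 = 3.8610
Ranking by B (broadest → narrowest): Crocidura russula (4.49) > Sorex araneus (3.86) > Sorex minutus (2.58)

Crocidura russula > Sorex araneus > Sorex minutus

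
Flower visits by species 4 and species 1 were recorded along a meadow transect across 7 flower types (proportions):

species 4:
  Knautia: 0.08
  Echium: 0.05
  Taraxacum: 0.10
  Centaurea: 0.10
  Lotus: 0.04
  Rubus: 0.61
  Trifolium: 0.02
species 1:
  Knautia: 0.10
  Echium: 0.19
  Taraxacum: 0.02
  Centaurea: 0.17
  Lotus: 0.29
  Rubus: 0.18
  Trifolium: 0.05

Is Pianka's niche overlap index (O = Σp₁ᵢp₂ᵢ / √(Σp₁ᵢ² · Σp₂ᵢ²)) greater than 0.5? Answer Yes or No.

Σ p₁ᵢp₂ᵢ = 0.0080 + 0.0095 + 0.0020 + 0.0170 + 0.0116 + 0.1098 + 0.0010 = 0.1589
Σp_1ᵢ² = 0.08² + 0.05² + 0.10² + 0.10² + 0.04² + 0.61² + 0.02² = 0.0064 + 0.0025 + 0.0100 + 0.0100 + 0.0016 + 0.3721 + 0.0004 = 0.4030
Σp_2ᵢ² = 0.10² + 0.19² + 0.02² + 0.17² + 0.29² + 0.18² + 0.05² = 0.0100 + 0.0361 + 0.0004 + 0.0289 + 0.0841 + 0.0324 + 0.0025 = 0.1944
O = 0.1589 / √(0.4030 × 0.1944) = 0.1589 / 0.27990 = 0.5677
O = 0.5677 > 0.5 → Yes.

Yes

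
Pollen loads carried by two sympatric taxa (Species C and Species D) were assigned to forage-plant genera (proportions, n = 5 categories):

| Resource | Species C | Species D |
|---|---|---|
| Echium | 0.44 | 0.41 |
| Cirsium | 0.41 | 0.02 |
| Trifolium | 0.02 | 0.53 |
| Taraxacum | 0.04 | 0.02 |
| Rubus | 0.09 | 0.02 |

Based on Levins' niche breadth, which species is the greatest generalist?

Species C

Σp_Cᵢ² = 0.44² + 0.41² + 0.02² + 0.04² + 0.09² = 0.1936 + 0.1681 + 0.0004 + 0.0016 + 0.0081 = 0.3718
B_C = 1 / 0.3718 = 2.6896
Σp_Dᵢ² = 0.41² + 0.02² + 0.53² + 0.02² + 0.02² = 0.1681 + 0.0004 + 0.2809 + 0.0004 + 0.0004 = 0.4502
B_D = 1 / 0.4502 = 2.2212
Highest B → broadest niche (most generalist): Species C (B = 2.69).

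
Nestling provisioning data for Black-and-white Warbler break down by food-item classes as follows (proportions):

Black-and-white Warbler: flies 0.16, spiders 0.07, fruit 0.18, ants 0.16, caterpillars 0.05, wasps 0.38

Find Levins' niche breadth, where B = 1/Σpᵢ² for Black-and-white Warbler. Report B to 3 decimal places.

Σpᵢ² = 0.16² + 0.07² + 0.18² + 0.16² + 0.05² + 0.38² = 0.0256 + 0.0049 + 0.0324 + 0.0256 + 0.0025 + 0.1444 = 0.2354
B = 1 / 0.2354 = 4.24809

4.248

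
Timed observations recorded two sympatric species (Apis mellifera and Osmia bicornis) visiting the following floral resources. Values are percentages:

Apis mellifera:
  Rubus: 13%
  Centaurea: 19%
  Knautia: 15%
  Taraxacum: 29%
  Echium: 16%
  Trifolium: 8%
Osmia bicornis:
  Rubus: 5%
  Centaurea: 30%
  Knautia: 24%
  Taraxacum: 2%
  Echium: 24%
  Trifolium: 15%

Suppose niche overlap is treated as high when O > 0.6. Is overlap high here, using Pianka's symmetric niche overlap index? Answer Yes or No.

Convert percentages to proportions (divide by 100).
Σ p₁ᵢp₂ᵢ = 0.0065 + 0.0570 + 0.0360 + 0.0058 + 0.0384 + 0.0120 = 0.1557
Σp_1ᵢ² = 0.13² + 0.19² + 0.15² + 0.29² + 0.16² + 0.08² = 0.0169 + 0.0361 + 0.0225 + 0.0841 + 0.0256 + 0.0064 = 0.1916
Σp_2ᵢ² = 0.05² + 0.30² + 0.24² + 0.02² + 0.24² + 0.15² = 0.0025 + 0.0900 + 0.0576 + 0.0004 + 0.0576 + 0.0225 = 0.2306
O = 0.1557 / √(0.1916 × 0.2306) = 0.1557 / 0.21020 = 0.7407
O = 0.7407 > 0.6 → Yes.

Yes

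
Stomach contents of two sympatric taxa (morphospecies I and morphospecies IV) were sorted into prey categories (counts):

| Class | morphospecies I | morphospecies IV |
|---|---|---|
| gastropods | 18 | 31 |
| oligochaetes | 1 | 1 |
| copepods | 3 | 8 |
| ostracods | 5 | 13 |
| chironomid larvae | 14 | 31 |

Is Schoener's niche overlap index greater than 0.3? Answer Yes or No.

Proportions for morphospecies I (n=41): 18/41=0.4390, 1/41=0.0244, 3/41=0.0732, 5/41=0.1220, 14/41=0.3415
Proportions for morphospecies IV (n=84): 31/84=0.3690, 1/84=0.0119, 8/84=0.0952, 13/84=0.1548, 31/84=0.3690
Σ|p₁ᵢ − p₂ᵢ| = 0.0700 + 0.0125 + 0.0220 + 0.0328 + 0.0275 = 0.1648
D = 1 − ½ × 0.1648 = 1 − 0.08240 = 0.91760
D = 0.91760 > 0.3 → Yes.

Yes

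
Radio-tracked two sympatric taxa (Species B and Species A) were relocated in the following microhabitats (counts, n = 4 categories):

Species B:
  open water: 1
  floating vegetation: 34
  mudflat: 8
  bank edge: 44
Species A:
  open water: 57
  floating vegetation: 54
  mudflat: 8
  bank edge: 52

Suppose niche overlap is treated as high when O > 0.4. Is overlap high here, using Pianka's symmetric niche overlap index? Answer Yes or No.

Proportions for Species B (n=87): 1/87=0.0115, 34/87=0.3908, 8/87=0.0920, 44/87=0.5057
Proportions for Species A (n=171): 57/171=0.3333, 54/171=0.3158, 8/171=0.0468, 52/171=0.3041
Σ p₁ᵢp₂ᵢ = 0.003833 + 0.123415 + 0.004306 + 0.153783 = 0.285337
Σp_1ᵢ² = 0.0115² + 0.3908² + 0.0920² + 0.5057² = 0.000132 + 0.152725 + 0.008464 + 0.255732 = 0.417053
Σp_2ᵢ² = 0.3333² + 0.3158² + 0.0468² + 0.3041² = 0.111089 + 0.099730 + 0.002190 + 0.092477 = 0.305486
O = 0.285337 / √(0.417053 × 0.305486) = 0.285337 / 0.3569368 = 0.7994
O = 0.7994 > 0.4 → Yes.

Yes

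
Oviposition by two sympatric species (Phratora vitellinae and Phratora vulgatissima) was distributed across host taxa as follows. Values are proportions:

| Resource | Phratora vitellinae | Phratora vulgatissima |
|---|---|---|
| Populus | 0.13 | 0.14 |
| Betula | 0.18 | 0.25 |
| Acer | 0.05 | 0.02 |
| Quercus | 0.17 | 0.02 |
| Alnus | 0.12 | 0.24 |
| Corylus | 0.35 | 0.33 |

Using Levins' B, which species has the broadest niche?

Phratora vitellinae

Σp_viteᵢ² = 0.13² + 0.18² + 0.05² + 0.17² + 0.12² + 0.35² = 0.0169 + 0.0324 + 0.0025 + 0.0289 + 0.0144 + 0.1225 = 0.2176
B_vite = 1 / 0.2176 = 4.5956
Σp_vulgᵢ² = 0.14² + 0.25² + 0.02² + 0.02² + 0.24² + 0.33² = 0.0196 + 0.0625 + 0.0004 + 0.0004 + 0.0576 + 0.1089 = 0.2494
B_vulg = 1 / 0.2494 = 4.0096
Highest B → broadest niche (most generalist): Phratora vitellinae (B = 4.60).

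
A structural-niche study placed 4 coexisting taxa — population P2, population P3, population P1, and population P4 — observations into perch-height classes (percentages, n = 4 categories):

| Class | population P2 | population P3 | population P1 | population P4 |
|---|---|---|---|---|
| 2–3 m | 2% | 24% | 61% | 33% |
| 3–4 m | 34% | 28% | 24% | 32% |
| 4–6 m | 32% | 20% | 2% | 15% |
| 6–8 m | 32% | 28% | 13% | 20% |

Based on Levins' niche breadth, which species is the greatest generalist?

Convert percentages to proportions (divide by 100).
Σp_P2ᵢ² = 0.02² + 0.34² + 0.32² + 0.32² = 0.0004 + 0.1156 + 0.1024 + 0.1024 = 0.3208
B_P2 = 1 / 0.3208 = 3.1172
Σp_P3ᵢ² = 0.24² + 0.28² + 0.20² + 0.28² = 0.0576 + 0.0784 + 0.0400 + 0.0784 = 0.2544
B_P3 = 1 / 0.2544 = 3.9308
Σp_P1ᵢ² = 0.61² + 0.24² + 0.02² + 0.13² = 0.3721 + 0.0576 + 0.0004 + 0.0169 = 0.4470
B_P1 = 1 / 0.4470 = 2.2371
Σp_P4ᵢ² = 0.33² + 0.32² + 0.15² + 0.20² = 0.1089 + 0.1024 + 0.0225 + 0.0400 = 0.2738
B_P4 = 1 / 0.2738 = 3.6523
Highest B → broadest niche (most generalist): population P3 (B = 3.93).

population P3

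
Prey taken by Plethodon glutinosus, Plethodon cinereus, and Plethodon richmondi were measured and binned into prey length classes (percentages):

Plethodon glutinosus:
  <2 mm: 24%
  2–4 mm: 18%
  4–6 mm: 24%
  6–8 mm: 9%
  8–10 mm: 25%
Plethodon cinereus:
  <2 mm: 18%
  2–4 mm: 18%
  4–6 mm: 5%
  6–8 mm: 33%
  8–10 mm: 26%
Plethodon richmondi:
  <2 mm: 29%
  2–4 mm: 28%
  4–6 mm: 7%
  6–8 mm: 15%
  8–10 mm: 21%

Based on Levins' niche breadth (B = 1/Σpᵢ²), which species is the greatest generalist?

Convert percentages to proportions (divide by 100).
Σp_glutᵢ² = 0.24² + 0.18² + 0.24² + 0.09² + 0.25² = 0.0576 + 0.0324 + 0.0576 + 0.0081 + 0.0625 = 0.2182
B_glut = 1 / 0.2182 = 4.5830
Σp_cineᵢ² = 0.18² + 0.18² + 0.05² + 0.33² + 0.26² = 0.0324 + 0.0324 + 0.0025 + 0.1089 + 0.0676 = 0.2438
B_cine = 1 / 0.2438 = 4.1017
Σp_richᵢ² = 0.29² + 0.28² + 0.07² + 0.15² + 0.21² = 0.0841 + 0.0784 + 0.0049 + 0.0225 + 0.0441 = 0.2340
B_rich = 1 / 0.2340 = 4.2735
Highest B → broadest niche (most generalist): Plethodon glutinosus (B = 4.58).

Plethodon glutinosus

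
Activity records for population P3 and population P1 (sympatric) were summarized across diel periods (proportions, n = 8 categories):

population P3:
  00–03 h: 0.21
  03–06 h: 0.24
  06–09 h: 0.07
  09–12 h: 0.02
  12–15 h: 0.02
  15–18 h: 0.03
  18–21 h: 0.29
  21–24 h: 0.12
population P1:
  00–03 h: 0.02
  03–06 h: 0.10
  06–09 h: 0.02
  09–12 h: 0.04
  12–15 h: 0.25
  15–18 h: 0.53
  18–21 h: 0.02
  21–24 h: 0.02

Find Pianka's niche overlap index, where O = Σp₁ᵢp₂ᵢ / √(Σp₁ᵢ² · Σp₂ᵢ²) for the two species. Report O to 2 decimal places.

0.22

Σ p₁ᵢp₂ᵢ = 0.0042 + 0.0240 + 0.0014 + 0.0008 + 0.0050 + 0.0159 + 0.0058 + 0.0024 = 0.0595
Σp_1ᵢ² = 0.21² + 0.24² + 0.07² + 0.02² + 0.02² + 0.03² + 0.29² + 0.12² = 0.0441 + 0.0576 + 0.0049 + 0.0004 + 0.0004 + 0.0009 + 0.0841 + 0.0144 = 0.2068
Σp_2ᵢ² = 0.02² + 0.10² + 0.02² + 0.04² + 0.25² + 0.53² + 0.02² + 0.02² = 0.0004 + 0.0100 + 0.0004 + 0.0016 + 0.0625 + 0.2809 + 0.0004 + 0.0004 = 0.3566
O = 0.0595 / √(0.2068 × 0.3566) = 0.0595 / 0.27156 = 0.2191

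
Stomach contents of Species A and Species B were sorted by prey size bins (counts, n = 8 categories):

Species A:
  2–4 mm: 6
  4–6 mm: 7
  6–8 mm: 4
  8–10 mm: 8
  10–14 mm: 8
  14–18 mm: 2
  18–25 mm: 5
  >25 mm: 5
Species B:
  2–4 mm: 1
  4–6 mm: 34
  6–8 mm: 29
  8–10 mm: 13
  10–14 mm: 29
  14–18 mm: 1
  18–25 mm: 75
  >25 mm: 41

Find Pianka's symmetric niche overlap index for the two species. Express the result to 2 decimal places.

Proportions for Species A (n=45): 6/45=0.1333, 7/45=0.1556, 4/45=0.0889, 8/45=0.1778, 8/45=0.1778, 2/45=0.0444, 5/45=0.1111, 5/45=0.1111
Proportions for Species B (n=223): 1/223=0.0045, 34/223=0.1525, 29/223=0.1300, 13/223=0.0583, 29/223=0.1300, 1/223=0.0045, 75/223=0.3363, 41/223=0.1839
Σ p₁ᵢp₂ᵢ = 0.000600 + 0.023729 + 0.011557 + 0.010366 + 0.023114 + 0.000200 + 0.037363 + 0.020431 = 0.127360
Σp_1ᵢ² = 0.1333² + 0.1556² + 0.0889² + 0.1778² + 0.1778² + 0.0444² + 0.1111² + 0.1111² = 0.017769 + 0.024211 + 0.007903 + 0.031613 + 0.031613 + 0.001971 + 0.012343 + 0.012343 = 0.139766
Σp_2ᵢ² = 0.0045² + 0.1525² + 0.1300² + 0.0583² + 0.1300² + 0.0045² + 0.3363² + 0.1839² = 0.000020 + 0.023256 + 0.016900 + 0.003399 + 0.016900 + 0.000020 + 0.113098 + 0.033819 = 0.207412
O = 0.127360 / √(0.139766 × 0.207412) = 0.127360 / 0.1702620 = 0.7480

0.75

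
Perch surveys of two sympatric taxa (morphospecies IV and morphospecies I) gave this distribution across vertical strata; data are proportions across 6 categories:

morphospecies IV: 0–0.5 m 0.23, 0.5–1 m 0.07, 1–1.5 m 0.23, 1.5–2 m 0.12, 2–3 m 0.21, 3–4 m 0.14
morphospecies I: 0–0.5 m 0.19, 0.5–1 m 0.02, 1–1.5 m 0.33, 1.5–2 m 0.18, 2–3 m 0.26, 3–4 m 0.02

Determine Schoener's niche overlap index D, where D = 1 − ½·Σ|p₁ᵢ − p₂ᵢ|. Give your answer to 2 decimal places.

Σ|p₁ᵢ − p₂ᵢ| = 0.04 + 0.05 + 0.10 + 0.06 + 0.05 + 0.12 = 0.42
D = 1 − ½ × 0.42 = 1 − 0.210 = 0.7900

0.79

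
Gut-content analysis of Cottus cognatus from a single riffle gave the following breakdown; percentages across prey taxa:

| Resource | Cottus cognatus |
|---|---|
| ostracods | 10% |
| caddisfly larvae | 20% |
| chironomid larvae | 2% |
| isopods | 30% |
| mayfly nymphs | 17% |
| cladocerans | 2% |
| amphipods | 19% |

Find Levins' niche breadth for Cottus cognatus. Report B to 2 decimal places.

Convert percentages to proportions (divide by 100).
Σpᵢ² = 0.10² + 0.20² + 0.02² + 0.30² + 0.17² + 0.02² + 0.19² = 0.0100 + 0.0400 + 0.0004 + 0.0900 + 0.0289 + 0.0004 + 0.0361 = 0.2058
B = 1 / 0.2058 = 4.8591

4.86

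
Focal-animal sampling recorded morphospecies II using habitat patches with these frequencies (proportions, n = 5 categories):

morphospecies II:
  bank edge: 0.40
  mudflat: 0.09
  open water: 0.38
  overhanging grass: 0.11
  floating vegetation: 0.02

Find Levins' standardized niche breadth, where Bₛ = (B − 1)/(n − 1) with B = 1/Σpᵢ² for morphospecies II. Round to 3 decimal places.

0.519

Σpᵢ² = 0.40² + 0.09² + 0.38² + 0.11² + 0.02² = 0.1600 + 0.0081 + 0.1444 + 0.0121 + 0.0004 = 0.3250
B = 1 / 0.3250 = 3.07692
Bₛ = (B − 1)/(n − 1) = (3.07692 − 1)/(5 − 1) = 2.07692/4 = 0.51923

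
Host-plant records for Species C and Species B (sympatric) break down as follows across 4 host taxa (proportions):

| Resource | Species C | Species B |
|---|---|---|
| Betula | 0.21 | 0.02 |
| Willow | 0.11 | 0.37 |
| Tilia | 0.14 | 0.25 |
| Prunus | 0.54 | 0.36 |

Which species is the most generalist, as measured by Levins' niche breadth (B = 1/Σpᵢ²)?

Σp_Cᵢ² = 0.21² + 0.11² + 0.14² + 0.54² = 0.0441 + 0.0121 + 0.0196 + 0.2916 = 0.3674
B_C = 1 / 0.3674 = 2.7218
Σp_Bᵢ² = 0.02² + 0.37² + 0.25² + 0.36² = 0.0004 + 0.1369 + 0.0625 + 0.1296 = 0.3294
B_B = 1 / 0.3294 = 3.0358
Highest B → broadest niche (most generalist): Species B (B = 3.04).

Species B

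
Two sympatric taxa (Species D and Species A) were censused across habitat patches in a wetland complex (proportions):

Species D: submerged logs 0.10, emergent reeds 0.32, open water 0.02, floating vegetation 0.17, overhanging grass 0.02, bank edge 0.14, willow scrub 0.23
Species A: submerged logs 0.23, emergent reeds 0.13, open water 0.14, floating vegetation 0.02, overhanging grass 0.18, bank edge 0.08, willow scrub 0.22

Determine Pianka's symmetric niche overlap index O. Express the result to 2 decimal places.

Σ p₁ᵢp₂ᵢ = 0.0230 + 0.0416 + 0.0028 + 0.0034 + 0.0036 + 0.0112 + 0.0506 = 0.1362
Σp_1ᵢ² = 0.10² + 0.32² + 0.02² + 0.17² + 0.02² + 0.14² + 0.23² = 0.0100 + 0.1024 + 0.0004 + 0.0289 + 0.0004 + 0.0196 + 0.0529 = 0.2146
Σp_2ᵢ² = 0.23² + 0.13² + 0.14² + 0.02² + 0.18² + 0.08² + 0.22² = 0.0529 + 0.0169 + 0.0196 + 0.0004 + 0.0324 + 0.0064 + 0.0484 = 0.1770
O = 0.1362 / √(0.2146 × 0.1770) = 0.1362 / 0.19490 = 0.6988

0.70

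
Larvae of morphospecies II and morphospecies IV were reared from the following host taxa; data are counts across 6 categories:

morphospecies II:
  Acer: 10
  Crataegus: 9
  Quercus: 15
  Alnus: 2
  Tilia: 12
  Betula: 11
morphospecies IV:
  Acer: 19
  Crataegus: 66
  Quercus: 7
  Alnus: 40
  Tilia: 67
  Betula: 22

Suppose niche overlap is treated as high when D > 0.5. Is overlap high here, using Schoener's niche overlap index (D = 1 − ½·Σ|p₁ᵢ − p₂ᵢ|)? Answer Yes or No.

Yes

Proportions for morphospecies II (n=59): 10/59=0.1695, 9/59=0.1525, 15/59=0.2542, 2/59=0.0339, 12/59=0.2034, 11/59=0.1864
Proportions for morphospecies IV (n=221): 19/221=0.0860, 66/221=0.2986, 7/221=0.0317, 40/221=0.1810, 67/221=0.3032, 22/221=0.0995
Σ|p₁ᵢ − p₂ᵢ| = 0.0835 + 0.1461 + 0.2225 + 0.1471 + 0.0998 + 0.0869 = 0.7859
D = 1 − ½ × 0.7859 = 1 − 0.39295 = 0.60705
D = 0.60705 > 0.5 → Yes.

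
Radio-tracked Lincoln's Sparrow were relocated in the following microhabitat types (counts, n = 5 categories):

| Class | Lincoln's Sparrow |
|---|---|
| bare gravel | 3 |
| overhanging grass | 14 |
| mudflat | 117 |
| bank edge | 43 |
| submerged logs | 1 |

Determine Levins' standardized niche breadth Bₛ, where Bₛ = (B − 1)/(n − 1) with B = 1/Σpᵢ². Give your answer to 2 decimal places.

0.25

Proportions for Lincoln's Sparrow (n=178): 3/178=0.0169, 14/178=0.0787, 117/178=0.6573, 43/178=0.2416, 1/178=0.0056
Σpᵢ² = 0.0169² + 0.0787² + 0.6573² + 0.2416² + 0.0056² = 0.000286 + 0.006194 + 0.432043 + 0.058371 + 0.000031 = 0.496925
B = 1 / 0.496925 = 2.0124
Bₛ = (B − 1)/(n − 1) = (2.0124 − 1)/(5 − 1) = 1.0124/4 = 0.2531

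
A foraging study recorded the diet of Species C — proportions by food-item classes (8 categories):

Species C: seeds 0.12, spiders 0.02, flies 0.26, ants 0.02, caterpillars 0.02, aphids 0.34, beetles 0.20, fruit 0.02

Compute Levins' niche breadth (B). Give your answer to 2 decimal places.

4.18

Σpᵢ² = 0.12² + 0.02² + 0.26² + 0.02² + 0.02² + 0.34² + 0.20² + 0.02² = 0.0144 + 0.0004 + 0.0676 + 0.0004 + 0.0004 + 0.1156 + 0.0400 + 0.0004 = 0.2392
B = 1 / 0.2392 = 4.1806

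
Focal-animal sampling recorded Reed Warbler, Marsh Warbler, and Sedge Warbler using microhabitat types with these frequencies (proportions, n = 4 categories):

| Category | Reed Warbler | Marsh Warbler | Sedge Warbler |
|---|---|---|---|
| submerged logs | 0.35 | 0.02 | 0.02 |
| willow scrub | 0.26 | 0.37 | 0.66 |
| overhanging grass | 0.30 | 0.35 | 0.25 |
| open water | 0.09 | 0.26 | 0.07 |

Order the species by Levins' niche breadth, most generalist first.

Σp_Reedᵢ² = 0.35² + 0.26² + 0.30² + 0.09² = 0.1225 + 0.0676 + 0.0900 + 0.0081 = 0.2882
B_Reed = 1 / 0.2882 = 3.4698
Σp_Marsᵢ² = 0.02² + 0.37² + 0.35² + 0.26² = 0.0004 + 0.1369 + 0.1225 + 0.0676 = 0.3274
B_Mars = 1 / 0.3274 = 3.0544
Σp_Sedgᵢ² = 0.02² + 0.66² + 0.25² + 0.07² = 0.0004 + 0.4356 + 0.0625 + 0.0049 = 0.5034
B_Sedg = 1 / 0.5034 = 1.9865
Ranking by B (broadest → narrowest): Reed Warbler (3.47) > Marsh Warbler (3.05) > Sedge Warbler (1.99)

Reed Warbler > Marsh Warbler > Sedge Warbler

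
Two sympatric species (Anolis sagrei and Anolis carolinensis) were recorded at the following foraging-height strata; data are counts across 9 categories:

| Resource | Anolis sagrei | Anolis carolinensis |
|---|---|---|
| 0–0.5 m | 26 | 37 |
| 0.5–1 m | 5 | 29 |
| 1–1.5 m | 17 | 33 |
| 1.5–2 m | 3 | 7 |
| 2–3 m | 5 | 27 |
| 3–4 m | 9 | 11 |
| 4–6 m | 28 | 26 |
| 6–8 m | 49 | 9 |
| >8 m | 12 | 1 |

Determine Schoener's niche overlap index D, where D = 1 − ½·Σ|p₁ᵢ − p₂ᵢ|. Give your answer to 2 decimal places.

Proportions for Anolis sagrei (n=154): 26/154=0.1688, 5/154=0.0325, 17/154=0.1104, 3/154=0.0195, 5/154=0.0325, 9/154=0.0584, 28/154=0.1818, 49/154=0.3182, 12/154=0.0779
Proportions for Anolis carolinensis (n=180): 37/180=0.2056, 29/180=0.1611, 33/180=0.1833, 7/180=0.0389, 27/180=0.1500, 11/180=0.0611, 26/180=0.1444, 9/180=0.0500, 1/180=0.0056
Σ|p₁ᵢ − p₂ᵢ| = 0.0368 + 0.1286 + 0.0729 + 0.0194 + 0.1175 + 0.0027 + 0.0374 + 0.2682 + 0.0723 = 0.7558
D = 1 − ½ × 0.7558 = 1 − 0.37790 = 0.62210

0.62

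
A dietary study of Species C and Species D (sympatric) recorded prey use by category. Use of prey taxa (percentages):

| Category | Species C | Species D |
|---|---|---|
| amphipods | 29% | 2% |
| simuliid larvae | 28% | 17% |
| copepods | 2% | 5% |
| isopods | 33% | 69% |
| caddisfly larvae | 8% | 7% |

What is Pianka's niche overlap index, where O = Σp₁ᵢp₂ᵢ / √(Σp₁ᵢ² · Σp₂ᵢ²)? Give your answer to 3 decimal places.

Convert percentages to proportions (divide by 100).
Σ p₁ᵢp₂ᵢ = 0.0058 + 0.0476 + 0.0010 + 0.2277 + 0.0056 = 0.2877
Σp_1ᵢ² = 0.29² + 0.28² + 0.02² + 0.33² + 0.08² = 0.0841 + 0.0784 + 0.0004 + 0.1089 + 0.0064 = 0.2782
Σp_2ᵢ² = 0.02² + 0.17² + 0.05² + 0.69² + 0.07² = 0.0004 + 0.0289 + 0.0025 + 0.4761 + 0.0049 = 0.5128
O = 0.2877 / √(0.2782 × 0.5128) = 0.2877 / 0.377705 = 0.76171

0.762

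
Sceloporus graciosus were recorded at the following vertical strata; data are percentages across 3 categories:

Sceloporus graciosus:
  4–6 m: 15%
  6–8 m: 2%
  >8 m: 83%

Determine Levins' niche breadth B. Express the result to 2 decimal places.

1.40

Convert percentages to proportions (divide by 100).
Σpᵢ² = 0.15² + 0.02² + 0.83² = 0.0225 + 0.0004 + 0.6889 = 0.7118
B = 1 / 0.7118 = 1.4049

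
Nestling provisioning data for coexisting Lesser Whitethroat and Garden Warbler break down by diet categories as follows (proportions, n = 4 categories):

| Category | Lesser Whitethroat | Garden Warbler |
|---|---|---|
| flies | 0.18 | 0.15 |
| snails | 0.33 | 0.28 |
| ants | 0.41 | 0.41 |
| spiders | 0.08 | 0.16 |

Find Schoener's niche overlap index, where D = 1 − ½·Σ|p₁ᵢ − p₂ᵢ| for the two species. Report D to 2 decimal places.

0.92

Σ|p₁ᵢ − p₂ᵢ| = 0.03 + 0.05 + 0.00 + 0.08 = 0.16
D = 1 − ½ × 0.16 = 1 − 0.080 = 0.9200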